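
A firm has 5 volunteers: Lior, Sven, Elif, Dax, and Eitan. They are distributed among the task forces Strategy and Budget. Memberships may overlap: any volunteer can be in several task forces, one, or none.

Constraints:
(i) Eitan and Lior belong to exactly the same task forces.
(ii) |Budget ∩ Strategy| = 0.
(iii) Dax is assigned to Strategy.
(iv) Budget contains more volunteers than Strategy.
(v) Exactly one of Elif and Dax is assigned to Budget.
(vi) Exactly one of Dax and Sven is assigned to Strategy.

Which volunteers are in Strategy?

Strategy = {Dax}

From (iii): Dax ∈ Strategy.
(vi) (exactly one): Sven ∉ Strategy.
Suppose Lior ∈ Strategy: no assignment then satisfies all the clues, so Lior ∉ Strategy.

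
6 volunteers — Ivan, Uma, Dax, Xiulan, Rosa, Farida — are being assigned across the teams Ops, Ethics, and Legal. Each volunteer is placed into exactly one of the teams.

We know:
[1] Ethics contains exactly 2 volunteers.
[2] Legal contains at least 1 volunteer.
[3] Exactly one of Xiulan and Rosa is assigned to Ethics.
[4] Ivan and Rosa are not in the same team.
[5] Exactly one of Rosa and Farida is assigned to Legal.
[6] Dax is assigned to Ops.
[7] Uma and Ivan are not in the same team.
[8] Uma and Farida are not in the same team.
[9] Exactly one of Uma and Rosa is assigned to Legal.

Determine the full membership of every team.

Ops = {Dax, Farida, Ivan}; Ethics = {Uma, Xiulan}; Legal = {Rosa}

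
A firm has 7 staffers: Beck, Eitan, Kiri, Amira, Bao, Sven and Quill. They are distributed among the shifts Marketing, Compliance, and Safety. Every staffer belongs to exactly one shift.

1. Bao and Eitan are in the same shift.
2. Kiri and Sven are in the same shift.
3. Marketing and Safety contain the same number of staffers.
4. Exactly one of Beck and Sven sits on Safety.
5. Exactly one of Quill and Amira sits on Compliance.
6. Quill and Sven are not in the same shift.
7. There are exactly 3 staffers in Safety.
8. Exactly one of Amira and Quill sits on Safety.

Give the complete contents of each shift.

Marketing = {Bao, Beck, Eitan}; Compliance = {Quill}; Safety = {Amira, Kiri, Sven}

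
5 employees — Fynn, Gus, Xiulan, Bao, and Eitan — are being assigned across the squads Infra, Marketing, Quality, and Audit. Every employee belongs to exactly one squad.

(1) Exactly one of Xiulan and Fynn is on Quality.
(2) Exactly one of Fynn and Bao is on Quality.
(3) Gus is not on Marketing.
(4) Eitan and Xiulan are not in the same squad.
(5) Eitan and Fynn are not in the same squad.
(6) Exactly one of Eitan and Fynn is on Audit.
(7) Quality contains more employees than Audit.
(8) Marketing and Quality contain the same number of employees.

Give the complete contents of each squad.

Infra = {}; Marketing = {Bao, Xiulan}; Quality = {Fynn, Gus}; Audit = {Eitan}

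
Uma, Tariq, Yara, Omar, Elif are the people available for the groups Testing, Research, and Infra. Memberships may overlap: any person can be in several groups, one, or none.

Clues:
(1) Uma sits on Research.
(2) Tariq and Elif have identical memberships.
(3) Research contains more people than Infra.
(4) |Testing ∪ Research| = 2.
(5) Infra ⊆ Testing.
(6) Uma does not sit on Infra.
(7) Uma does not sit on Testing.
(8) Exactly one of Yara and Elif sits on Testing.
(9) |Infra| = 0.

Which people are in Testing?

Testing = {Yara}

From (1): Uma ∈ Research.
From (6): Uma ∉ Infra.
From (7): Uma ∉ Testing.
(9): Infra already has 0, so the rest are out.
Suppose Tariq ∈ Testing: no assignment then satisfies all the clues, so Tariq ∉ Testing.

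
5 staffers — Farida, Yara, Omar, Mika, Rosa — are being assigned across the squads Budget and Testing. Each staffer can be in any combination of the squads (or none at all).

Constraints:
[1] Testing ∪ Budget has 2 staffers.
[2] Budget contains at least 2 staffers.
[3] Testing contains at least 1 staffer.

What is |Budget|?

2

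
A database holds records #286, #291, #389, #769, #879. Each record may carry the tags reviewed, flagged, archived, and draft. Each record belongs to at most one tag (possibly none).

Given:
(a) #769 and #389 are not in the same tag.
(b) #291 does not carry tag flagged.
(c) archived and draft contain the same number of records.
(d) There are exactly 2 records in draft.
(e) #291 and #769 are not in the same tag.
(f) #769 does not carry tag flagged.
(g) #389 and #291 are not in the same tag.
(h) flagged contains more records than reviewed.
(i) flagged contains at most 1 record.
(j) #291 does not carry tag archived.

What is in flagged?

flagged = {#389}

From (b): #291 ∉ flagged.
From (f): #769 ∉ flagged.
From (j): #291 ∉ archived.
Suppose #286 ∈ flagged: no assignment then satisfies all the clues, so #286 ∉ flagged.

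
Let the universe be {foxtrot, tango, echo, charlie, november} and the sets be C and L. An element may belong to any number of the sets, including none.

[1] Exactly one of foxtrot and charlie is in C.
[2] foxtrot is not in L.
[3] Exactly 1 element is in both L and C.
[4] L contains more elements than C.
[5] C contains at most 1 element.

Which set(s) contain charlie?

charlie: C, L

From (2): foxtrot ∉ L.
Suppose charlie ∉ C: no assignment then satisfies all the clues, so charlie ∈ C.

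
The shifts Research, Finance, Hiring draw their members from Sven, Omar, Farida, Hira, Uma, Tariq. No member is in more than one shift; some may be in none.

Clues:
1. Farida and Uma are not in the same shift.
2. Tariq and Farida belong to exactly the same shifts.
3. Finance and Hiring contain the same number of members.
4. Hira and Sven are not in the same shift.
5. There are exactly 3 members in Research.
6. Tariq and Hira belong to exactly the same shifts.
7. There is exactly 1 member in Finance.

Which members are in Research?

Research = {Farida, Hira, Tariq}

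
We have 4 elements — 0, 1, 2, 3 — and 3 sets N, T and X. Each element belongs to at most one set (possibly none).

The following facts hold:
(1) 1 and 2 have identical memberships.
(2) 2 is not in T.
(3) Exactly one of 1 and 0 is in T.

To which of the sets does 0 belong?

From (2): 2 ∉ T.
(1): 1 matches 2: 1 ∉ T.
(3) (exactly one): 0 ∈ T.

0: T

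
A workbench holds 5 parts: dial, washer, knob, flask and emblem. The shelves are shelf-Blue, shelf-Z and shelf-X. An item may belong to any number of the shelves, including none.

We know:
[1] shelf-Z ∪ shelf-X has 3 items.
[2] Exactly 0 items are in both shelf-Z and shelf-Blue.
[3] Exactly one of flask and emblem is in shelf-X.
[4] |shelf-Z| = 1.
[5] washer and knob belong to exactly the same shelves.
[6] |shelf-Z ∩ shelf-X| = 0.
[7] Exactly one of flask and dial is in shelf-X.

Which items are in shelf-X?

shelf-X = {dial, emblem}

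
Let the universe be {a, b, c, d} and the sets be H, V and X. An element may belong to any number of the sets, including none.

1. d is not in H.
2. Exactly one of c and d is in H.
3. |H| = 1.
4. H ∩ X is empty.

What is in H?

H = {c}

From (1): d ∉ H.
(2) (exactly one): c ∈ H.
(3): H already has 1, so the rest are out.
(4) (disjoint): c ∉ X.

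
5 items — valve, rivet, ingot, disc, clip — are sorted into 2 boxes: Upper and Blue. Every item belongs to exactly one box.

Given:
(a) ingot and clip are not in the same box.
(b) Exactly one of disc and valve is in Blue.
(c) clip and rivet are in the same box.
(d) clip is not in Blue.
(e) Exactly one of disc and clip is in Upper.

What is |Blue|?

2

From (d): clip ∉ Blue.
(c): rivet matches clip: rivet ∉ Blue.
Only one box left: rivet ∈ Upper.
Only one box left: clip ∈ Upper.
(a): ingot ∉ Upper.
(e) (exactly one): disc ∉ Upper.
Only one box left: ingot ∈ Blue.
Only one box left: disc ∈ Blue.
(b) (exactly one): valve ∉ Blue.
Only one box left: valve ∈ Upper.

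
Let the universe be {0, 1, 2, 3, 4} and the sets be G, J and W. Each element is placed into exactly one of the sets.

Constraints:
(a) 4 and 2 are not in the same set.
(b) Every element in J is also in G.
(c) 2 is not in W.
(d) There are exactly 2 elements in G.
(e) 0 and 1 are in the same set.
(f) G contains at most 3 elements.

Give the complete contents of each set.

G = {2, 3}; J = {}; W = {0, 1, 4}

From (c): 2 ∉ W.
Suppose 0 ∈ G: no assignment then satisfies all the clues, so 0 ∉ G.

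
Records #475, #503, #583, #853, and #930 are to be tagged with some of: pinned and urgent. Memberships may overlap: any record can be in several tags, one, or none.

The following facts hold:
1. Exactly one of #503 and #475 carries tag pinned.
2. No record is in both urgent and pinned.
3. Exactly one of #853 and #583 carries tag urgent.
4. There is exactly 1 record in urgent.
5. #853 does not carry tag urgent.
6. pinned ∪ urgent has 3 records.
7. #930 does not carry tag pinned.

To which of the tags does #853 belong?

#853: pinned

From (5): #853 ∉ urgent.
From (7): #930 ∉ pinned.
(3) (exactly one): #583 ∈ urgent.
(4): urgent already has 1, so the rest are out.
(2) (disjoint): #583 ∉ pinned.
Suppose #853 ∉ pinned: no assignment then satisfies all the clues, so #853 ∈ pinned.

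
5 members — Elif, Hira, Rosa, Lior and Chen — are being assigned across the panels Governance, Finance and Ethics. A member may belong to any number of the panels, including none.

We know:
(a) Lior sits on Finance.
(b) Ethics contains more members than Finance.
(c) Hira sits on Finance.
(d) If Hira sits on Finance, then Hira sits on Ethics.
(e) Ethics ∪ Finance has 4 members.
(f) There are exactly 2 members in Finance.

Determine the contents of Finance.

From (a): Lior ∈ Finance.
From (c): Hira ∈ Finance.
(d): Hira ∈ Ethics.
(f): Finance already has 2, so the rest are out.

Finance = {Hira, Lior}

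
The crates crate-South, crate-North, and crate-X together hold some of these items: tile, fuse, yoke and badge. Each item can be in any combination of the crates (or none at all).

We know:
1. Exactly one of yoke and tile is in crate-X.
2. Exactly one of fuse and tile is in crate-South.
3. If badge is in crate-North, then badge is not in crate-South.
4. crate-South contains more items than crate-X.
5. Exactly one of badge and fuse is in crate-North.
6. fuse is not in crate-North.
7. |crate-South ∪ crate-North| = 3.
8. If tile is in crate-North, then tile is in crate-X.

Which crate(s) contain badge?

badge: crate-North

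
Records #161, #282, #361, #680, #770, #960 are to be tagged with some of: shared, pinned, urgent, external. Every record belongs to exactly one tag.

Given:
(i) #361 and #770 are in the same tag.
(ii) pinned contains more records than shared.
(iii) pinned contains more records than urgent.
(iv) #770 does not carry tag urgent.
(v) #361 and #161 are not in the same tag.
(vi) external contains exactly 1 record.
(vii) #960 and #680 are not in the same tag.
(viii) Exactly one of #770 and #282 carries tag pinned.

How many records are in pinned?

3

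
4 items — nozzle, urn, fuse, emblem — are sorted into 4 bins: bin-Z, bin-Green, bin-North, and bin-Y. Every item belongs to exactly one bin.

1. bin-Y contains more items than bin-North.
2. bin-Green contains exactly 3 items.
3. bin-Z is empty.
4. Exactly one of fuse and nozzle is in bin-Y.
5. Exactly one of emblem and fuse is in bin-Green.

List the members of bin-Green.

bin-Green = {emblem, nozzle, urn}

(3): bin-Z already has 0, so the rest are out.
Suppose nozzle ∉ bin-Green: no assignment then satisfies all the clues, so nozzle ∈ bin-Green.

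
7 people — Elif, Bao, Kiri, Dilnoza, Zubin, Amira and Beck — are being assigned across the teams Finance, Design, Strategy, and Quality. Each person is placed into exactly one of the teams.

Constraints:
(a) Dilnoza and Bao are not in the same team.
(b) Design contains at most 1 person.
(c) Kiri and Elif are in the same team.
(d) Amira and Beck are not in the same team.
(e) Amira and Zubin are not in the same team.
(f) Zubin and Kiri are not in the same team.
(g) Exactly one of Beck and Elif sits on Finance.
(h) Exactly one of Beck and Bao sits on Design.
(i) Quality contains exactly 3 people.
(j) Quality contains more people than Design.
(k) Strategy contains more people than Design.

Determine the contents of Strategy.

Strategy = {Dilnoza, Zubin}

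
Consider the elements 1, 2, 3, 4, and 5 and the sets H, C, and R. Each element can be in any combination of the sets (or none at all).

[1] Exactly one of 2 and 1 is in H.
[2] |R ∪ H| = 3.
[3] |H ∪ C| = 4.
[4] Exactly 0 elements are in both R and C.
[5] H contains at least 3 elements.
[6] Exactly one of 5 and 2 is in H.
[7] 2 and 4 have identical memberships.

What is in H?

H = {2, 3, 4}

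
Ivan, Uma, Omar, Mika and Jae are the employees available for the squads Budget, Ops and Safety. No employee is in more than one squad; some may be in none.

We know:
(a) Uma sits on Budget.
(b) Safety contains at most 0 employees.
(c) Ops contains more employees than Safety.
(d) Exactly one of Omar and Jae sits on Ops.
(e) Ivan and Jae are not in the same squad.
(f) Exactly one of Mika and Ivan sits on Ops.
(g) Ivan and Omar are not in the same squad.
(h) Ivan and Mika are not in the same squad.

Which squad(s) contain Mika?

From (a): Uma ∈ Budget.
(b): Safety already has 0, so the rest are out.
Suppose Mika ∈ Budget: no assignment then satisfies all the clues, so Mika ∉ Budget.

Mika: Ops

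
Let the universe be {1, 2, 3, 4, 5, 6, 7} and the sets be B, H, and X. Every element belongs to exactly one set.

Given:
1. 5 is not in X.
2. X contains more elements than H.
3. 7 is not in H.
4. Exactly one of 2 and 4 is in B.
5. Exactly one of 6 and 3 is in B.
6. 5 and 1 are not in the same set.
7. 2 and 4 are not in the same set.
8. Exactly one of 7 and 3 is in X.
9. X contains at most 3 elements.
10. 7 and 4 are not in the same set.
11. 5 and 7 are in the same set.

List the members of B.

B = {2, 5, 6, 7}

From (1): 5 ∉ X.
From (3): 7 ∉ H.
(11): 5 matches 7: 5 ∉ H.
(11): 7 matches 5: 7 ∉ X.
Only one set left: 5 ∈ B.
Only one set left: 7 ∈ B.
(6): 1 ∉ B.
(8) (exactly one): 3 ∈ X.
(10): 4 ∉ B.
(4) (exactly one): 2 ∈ B.
(5) (exactly one): 6 ∈ B.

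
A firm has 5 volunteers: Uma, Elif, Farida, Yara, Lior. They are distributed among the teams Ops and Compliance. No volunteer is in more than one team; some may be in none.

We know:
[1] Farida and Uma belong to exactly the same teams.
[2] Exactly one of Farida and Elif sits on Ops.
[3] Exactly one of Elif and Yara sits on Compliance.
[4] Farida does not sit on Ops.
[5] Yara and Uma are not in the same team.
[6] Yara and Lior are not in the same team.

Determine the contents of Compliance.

Compliance = {Yara}

From (4): Farida ∉ Ops.
(1): Uma matches Farida: Uma ∉ Ops.
(2) (exactly one): Elif ∈ Ops.
(3) (exactly one): Yara ∈ Compliance.
(5): Uma ∉ Compliance.
(6): Lior ∉ Compliance.
(1): Farida matches Uma: Farida ∉ Compliance.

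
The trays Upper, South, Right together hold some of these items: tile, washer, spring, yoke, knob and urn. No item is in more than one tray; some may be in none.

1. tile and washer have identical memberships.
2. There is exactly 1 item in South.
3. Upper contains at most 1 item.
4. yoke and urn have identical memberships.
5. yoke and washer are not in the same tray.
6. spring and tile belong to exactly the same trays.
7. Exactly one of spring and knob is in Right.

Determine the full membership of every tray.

Upper = {}; South = {knob}; Right = {spring, tile, washer}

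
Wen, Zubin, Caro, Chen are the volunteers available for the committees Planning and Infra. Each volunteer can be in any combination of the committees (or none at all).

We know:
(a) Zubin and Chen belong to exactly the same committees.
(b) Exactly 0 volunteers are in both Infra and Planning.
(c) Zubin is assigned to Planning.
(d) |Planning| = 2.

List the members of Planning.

Planning = {Chen, Zubin}

From (c): Zubin ∈ Planning.
(a): Chen matches Zubin: Chen ∈ Planning.
(d): Planning already has 2, so the rest are out.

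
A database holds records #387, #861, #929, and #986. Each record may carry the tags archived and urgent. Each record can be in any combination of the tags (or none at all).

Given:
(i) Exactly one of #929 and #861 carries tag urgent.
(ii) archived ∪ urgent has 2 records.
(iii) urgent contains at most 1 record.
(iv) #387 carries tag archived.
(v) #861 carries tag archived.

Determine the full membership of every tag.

archived = {#387, #861}; urgent = {#861}

From (iv): #387 ∈ archived.
From (v): #861 ∈ archived.
Suppose #387 ∈ urgent: no assignment then satisfies all the clues, so #387 ∉ urgent.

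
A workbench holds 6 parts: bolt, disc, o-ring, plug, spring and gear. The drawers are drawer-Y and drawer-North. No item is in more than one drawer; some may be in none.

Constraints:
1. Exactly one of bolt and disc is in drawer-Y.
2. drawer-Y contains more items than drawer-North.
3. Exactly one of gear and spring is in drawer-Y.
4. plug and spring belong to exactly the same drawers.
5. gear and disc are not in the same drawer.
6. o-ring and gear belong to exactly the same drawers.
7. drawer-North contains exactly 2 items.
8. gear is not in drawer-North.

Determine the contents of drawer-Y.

drawer-Y = {bolt, gear, o-ring}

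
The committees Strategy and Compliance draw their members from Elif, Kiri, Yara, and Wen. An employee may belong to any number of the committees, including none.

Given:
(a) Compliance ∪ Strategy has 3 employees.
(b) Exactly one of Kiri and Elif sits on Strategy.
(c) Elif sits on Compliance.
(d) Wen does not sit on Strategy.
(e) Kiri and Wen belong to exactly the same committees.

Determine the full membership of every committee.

From (c): Elif ∈ Compliance.
From (d): Wen ∉ Strategy.
(e): Kiri matches Wen: Kiri ∉ Strategy.
(b) (exactly one): Elif ∈ Strategy.
Suppose Kiri ∉ Compliance: no assignment then satisfies all the clues, so Kiri ∈ Compliance.

Strategy = {Elif}; Compliance = {Elif, Kiri, Wen}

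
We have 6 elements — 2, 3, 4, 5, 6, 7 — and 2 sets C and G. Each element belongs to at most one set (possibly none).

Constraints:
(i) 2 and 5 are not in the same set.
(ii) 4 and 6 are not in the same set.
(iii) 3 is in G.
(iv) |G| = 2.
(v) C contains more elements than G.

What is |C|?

3

From (iii): 3 ∈ G.
Suppose 7 ∉ C: no assignment then satisfies all the clues, so 7 ∈ C.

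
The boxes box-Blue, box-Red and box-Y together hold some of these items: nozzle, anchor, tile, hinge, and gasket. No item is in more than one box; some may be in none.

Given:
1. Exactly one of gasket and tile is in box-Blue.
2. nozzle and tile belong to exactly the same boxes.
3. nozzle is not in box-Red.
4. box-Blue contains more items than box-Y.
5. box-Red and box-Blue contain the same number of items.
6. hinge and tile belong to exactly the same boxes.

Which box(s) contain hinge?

From (3): nozzle ∉ box-Red.
(2): tile matches nozzle: tile ∉ box-Red.
(6): hinge matches tile: hinge ∉ box-Red.
Suppose hinge ∈ box-Blue: no assignment then satisfies all the clues, so hinge ∉ box-Blue.

hinge: none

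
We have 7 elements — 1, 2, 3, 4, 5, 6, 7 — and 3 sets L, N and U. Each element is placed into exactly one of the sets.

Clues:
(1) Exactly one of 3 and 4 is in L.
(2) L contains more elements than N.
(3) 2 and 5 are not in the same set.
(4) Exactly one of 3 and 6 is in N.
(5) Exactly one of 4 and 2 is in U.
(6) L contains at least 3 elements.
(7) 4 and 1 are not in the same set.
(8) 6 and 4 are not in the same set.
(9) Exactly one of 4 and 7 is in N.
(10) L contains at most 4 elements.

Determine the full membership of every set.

L = {1, 2, 3}; N = {6, 7}; U = {4, 5}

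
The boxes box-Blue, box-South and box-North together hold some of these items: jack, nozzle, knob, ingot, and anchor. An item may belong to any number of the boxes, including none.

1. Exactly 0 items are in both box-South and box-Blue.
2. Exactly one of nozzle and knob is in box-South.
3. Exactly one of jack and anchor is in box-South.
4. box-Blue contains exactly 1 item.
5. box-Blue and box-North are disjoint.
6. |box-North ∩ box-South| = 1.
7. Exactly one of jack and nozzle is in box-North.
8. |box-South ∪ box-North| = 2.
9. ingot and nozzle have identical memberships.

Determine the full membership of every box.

box-Blue = {anchor}; box-South = {jack, knob}; box-North = {jack}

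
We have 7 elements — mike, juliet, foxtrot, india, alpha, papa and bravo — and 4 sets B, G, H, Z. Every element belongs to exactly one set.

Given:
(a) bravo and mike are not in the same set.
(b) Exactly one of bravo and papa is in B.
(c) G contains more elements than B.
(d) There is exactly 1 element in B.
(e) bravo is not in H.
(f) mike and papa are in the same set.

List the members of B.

B = {bravo}

From (e): bravo ∉ H.
Suppose mike ∈ B: no assignment then satisfies all the clues, so mike ∉ B.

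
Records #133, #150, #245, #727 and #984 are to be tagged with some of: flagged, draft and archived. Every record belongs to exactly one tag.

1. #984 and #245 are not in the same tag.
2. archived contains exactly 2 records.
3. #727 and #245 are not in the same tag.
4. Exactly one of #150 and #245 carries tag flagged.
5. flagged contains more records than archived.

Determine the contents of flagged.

flagged = {#150, #727, #984}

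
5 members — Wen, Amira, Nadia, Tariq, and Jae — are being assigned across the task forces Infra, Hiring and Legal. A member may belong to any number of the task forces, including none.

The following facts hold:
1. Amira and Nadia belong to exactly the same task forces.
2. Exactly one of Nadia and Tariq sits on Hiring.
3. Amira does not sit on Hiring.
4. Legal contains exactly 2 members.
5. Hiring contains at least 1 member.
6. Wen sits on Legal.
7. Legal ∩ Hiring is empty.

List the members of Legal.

Legal = {Jae, Wen}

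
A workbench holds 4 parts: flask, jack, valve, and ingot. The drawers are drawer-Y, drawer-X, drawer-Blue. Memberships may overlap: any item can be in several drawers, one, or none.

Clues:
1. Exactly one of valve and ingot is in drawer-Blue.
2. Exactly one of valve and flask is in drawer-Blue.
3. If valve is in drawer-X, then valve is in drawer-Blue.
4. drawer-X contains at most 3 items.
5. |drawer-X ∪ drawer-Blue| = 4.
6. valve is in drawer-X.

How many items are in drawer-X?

3

From (6): valve ∈ drawer-X.
(3): valve ∈ drawer-Blue.
(1) (exactly one): ingot ∉ drawer-Blue.
(2) (exactly one): flask ∉ drawer-Blue.
Suppose flask ∉ drawer-X: no assignment then satisfies all the clues, so flask ∈ drawer-X.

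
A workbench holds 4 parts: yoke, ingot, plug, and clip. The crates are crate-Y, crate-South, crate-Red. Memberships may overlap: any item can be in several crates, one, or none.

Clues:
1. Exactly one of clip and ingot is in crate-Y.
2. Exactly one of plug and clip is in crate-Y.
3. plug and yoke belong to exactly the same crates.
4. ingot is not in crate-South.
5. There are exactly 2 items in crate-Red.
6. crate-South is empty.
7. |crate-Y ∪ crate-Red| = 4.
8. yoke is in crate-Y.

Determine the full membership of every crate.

crate-Y = {ingot, plug, yoke}; crate-South = {}; crate-Red = {clip, ingot}

From (4): ingot ∉ crate-South.
From (8): yoke ∈ crate-Y.
(3): plug matches yoke: plug ∈ crate-Y.
(6): crate-South already has 0, so the rest are out.
(2) (exactly one): clip ∉ crate-Y.
(1) (exactly one): ingot ∈ crate-Y.
Suppose yoke ∈ crate-Red: no assignment then satisfies all the clues, so yoke ∉ crate-Red.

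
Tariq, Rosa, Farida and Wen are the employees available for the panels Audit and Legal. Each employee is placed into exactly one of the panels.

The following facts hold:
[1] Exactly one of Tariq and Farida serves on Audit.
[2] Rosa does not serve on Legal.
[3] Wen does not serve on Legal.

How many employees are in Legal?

1

From (2): Rosa ∉ Legal.
From (3): Wen ∉ Legal.
Only one panel left: Rosa ∈ Audit.
Only one panel left: Wen ∈ Audit.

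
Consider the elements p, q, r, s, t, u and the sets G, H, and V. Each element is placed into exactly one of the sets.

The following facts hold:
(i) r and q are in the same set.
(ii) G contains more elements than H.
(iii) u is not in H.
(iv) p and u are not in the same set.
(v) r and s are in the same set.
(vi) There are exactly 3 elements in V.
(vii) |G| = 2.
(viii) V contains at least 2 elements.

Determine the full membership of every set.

G = {t, u}; H = {p}; V = {q, r, s}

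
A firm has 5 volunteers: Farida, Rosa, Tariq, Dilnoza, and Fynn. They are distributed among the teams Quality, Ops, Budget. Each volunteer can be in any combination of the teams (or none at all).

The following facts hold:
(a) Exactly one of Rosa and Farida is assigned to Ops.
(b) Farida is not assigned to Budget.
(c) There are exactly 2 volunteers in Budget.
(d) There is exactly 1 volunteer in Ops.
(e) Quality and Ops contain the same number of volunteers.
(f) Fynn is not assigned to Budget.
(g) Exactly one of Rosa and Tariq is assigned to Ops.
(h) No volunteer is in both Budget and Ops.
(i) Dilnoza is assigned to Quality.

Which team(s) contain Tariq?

Tariq: Budget

From (b): Farida ∉ Budget.
From (f): Fynn ∉ Budget.
From (i): Dilnoza ∈ Quality.
Suppose Tariq ∈ Quality: no assignment then satisfies all the clues, so Tariq ∉ Quality.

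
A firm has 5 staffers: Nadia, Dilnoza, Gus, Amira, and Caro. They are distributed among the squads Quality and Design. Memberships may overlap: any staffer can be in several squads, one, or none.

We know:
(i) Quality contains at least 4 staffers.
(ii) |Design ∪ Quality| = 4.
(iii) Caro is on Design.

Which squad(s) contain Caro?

From (iii): Caro ∈ Design.
Suppose Caro ∉ Quality: no assignment then satisfies all the clues, so Caro ∈ Quality.

Caro: Design, Quality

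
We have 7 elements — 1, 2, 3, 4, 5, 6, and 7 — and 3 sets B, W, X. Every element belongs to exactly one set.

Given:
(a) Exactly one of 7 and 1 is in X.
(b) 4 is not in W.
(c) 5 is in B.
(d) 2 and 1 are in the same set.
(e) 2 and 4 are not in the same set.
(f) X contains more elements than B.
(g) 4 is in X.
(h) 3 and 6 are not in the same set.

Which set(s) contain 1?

1: W

From (b): 4 ∉ W.
From (c): 5 ∈ B.
From (g): 4 ∈ X.
(e): 2 ∉ X.
(d): 1 matches 2: 1 ∉ X.
(a) (exactly one): 7 ∈ X.
Suppose 1 ∈ B: no assignment then satisfies all the clues, so 1 ∉ B.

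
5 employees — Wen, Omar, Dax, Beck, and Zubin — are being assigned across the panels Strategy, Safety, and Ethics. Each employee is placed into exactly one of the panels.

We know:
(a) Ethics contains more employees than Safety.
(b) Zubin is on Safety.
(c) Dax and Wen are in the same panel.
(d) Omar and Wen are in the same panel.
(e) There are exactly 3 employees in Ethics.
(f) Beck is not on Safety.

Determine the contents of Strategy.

Strategy = {Beck}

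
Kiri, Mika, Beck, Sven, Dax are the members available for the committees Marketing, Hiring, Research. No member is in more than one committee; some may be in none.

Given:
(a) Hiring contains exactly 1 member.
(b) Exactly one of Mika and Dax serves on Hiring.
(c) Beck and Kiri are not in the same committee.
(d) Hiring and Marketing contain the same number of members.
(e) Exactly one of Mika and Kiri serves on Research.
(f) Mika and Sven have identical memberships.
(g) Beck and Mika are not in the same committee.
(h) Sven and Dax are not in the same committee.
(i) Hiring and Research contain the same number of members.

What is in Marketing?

Marketing = {Beck}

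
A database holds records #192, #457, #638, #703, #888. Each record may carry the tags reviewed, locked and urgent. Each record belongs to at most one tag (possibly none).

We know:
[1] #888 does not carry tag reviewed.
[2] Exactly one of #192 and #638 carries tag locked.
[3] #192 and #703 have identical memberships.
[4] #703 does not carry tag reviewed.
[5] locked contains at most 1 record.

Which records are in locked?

locked = {#638}

From (1): #888 ∉ reviewed.
From (4): #703 ∉ reviewed.
(3): #192 matches #703: #192 ∉ reviewed.
Suppose #192 ∈ locked: no assignment then satisfies all the clues, so #192 ∉ locked.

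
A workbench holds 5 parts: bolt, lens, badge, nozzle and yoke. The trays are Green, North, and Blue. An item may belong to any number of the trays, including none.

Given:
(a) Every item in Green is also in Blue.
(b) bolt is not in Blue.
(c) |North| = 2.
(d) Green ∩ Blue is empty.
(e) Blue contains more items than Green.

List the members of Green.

Green = {}

From (b): bolt ∉ Blue.
(a) contrapositive: bolt ∉ Green.
Suppose lens ∈ Green: no assignment then satisfies all the clues, so lens ∉ Green.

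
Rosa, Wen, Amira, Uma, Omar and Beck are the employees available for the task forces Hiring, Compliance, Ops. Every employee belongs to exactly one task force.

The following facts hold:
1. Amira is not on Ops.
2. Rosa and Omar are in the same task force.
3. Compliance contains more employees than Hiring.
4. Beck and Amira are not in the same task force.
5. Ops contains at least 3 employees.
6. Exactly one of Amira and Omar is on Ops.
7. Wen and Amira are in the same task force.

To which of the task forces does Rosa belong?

Rosa: Ops

From (1): Amira ∉ Ops.
(6) (exactly one): Omar ∈ Ops.
(7): Wen matches Amira: Wen ∉ Ops.
(2): Rosa matches Omar: Rosa ∉ Hiring.
(2): Rosa matches Omar: Rosa ∉ Compliance.
(2): Rosa matches Omar: Rosa ∈ Ops.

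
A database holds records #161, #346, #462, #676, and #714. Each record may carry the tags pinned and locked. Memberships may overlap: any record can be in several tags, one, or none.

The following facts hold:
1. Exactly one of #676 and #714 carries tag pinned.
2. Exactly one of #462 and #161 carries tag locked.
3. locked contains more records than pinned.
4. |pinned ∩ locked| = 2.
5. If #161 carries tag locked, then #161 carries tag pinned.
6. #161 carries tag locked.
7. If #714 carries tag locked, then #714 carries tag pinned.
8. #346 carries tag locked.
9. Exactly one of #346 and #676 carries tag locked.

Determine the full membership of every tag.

pinned = {#161, #714}; locked = {#161, #346, #714}

From (6): #161 ∈ locked.
From (8): #346 ∈ locked.
(2) (exactly one): #462 ∉ locked.
(5): #161 ∈ pinned.
(9) (exactly one): #676 ∉ locked.
Suppose #346 ∈ pinned: no assignment then satisfies all the clues, so #346 ∉ pinned.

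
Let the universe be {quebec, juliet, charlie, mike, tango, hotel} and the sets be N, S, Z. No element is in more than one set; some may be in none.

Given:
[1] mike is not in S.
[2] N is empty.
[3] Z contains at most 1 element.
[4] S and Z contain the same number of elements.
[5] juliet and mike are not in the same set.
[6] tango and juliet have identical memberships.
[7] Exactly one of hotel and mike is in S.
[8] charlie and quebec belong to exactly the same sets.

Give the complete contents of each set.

N = {}; S = {hotel}; Z = {mike}

From (1): mike ∉ S.
(2): N already has 0, so the rest are out.
(7) (exactly one): hotel ∈ S.
Suppose quebec ∈ S: no assignment then satisfies all the clues, so quebec ∉ S.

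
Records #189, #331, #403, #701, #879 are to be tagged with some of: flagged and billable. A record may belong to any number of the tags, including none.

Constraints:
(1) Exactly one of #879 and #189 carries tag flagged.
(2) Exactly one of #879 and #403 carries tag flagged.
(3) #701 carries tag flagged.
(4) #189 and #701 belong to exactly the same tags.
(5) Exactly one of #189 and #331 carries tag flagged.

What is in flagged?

From (3): #701 ∈ flagged.
(4): #189 matches #701: #189 ∈ flagged.
(5) (exactly one): #331 ∉ flagged.
(1) (exactly one): #879 ∉ flagged.
(2) (exactly one): #403 ∈ flagged.

flagged = {#189, #403, #701}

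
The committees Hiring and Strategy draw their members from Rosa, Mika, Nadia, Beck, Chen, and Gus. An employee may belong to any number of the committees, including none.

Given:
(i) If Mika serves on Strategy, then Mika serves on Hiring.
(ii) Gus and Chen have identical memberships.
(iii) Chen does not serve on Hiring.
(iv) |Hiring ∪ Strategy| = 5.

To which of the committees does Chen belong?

From (iii): Chen ∉ Hiring.
(ii): Gus matches Chen: Gus ∉ Hiring.
Suppose Chen ∉ Strategy: no assignment then satisfies all the clues, so Chen ∈ Strategy.

Chen: Strategy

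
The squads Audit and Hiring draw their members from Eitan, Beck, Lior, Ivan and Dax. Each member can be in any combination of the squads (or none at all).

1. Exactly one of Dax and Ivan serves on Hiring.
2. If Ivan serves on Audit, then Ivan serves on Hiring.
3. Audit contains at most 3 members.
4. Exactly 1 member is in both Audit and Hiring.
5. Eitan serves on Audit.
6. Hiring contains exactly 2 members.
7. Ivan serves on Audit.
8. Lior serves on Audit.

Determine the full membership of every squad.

Audit = {Eitan, Ivan, Lior}; Hiring = {Beck, Ivan}

From (5): Eitan ∈ Audit.
From (7): Ivan ∈ Audit.
From (8): Lior ∈ Audit.
(2): Ivan ∈ Hiring.
(3): Audit already has 3, so the rest are out.
(1) (exactly one): Dax ∉ Hiring.
Suppose Eitan ∈ Hiring: no assignment then satisfies all the clues, so Eitan ∉ Hiring.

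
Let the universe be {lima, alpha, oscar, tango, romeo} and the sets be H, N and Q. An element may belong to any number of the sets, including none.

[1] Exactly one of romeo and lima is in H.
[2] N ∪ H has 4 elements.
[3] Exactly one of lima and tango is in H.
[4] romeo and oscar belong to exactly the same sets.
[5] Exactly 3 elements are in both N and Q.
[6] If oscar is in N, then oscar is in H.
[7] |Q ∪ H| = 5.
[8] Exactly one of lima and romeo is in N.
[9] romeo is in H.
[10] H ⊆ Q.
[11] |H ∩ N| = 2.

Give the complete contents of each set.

H = {oscar, romeo, tango}; N = {alpha, oscar, romeo}; Q = {alpha, lima, oscar, romeo, tango}

From (9): romeo ∈ H.
(1) (exactly one): lima ∉ H.
(3) (exactly one): tango ∈ H.
(4): oscar matches romeo: oscar ∈ H.
(10) with oscar ∈ H: oscar ∈ Q.
(10) with tango ∈ H: tango ∈ Q.
(10) with romeo ∈ H: romeo ∈ Q.
Suppose lima ∈ N: no assignment then satisfies all the clues, so lima ∉ N.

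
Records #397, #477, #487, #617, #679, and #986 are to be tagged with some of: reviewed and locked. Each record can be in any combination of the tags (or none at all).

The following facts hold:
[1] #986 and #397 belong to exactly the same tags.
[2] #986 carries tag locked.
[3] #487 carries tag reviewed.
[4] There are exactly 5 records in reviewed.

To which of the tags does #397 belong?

#397: locked, reviewed

From (2): #986 ∈ locked.
From (3): #487 ∈ reviewed.
(1): #397 matches #986: #397 ∈ locked.
Suppose #397 ∉ reviewed: no assignment then satisfies all the clues, so #397 ∈ reviewed.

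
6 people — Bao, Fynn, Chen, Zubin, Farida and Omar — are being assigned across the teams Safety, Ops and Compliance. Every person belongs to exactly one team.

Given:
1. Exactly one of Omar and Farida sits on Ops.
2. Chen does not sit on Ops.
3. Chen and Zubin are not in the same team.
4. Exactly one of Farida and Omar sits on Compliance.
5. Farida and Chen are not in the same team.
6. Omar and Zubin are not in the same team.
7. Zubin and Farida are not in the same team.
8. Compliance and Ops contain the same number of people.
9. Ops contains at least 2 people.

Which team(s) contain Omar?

Omar: Compliance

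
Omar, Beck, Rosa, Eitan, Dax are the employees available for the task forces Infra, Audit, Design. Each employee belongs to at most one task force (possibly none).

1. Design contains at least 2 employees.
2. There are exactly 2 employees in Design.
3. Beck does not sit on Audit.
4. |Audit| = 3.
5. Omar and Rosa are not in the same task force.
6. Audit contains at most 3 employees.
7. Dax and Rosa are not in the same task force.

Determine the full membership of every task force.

Infra = {}; Audit = {Dax, Eitan, Omar}; Design = {Beck, Rosa}

From (3): Beck ∉ Audit.
Suppose Omar ∈ Infra: no assignment then satisfies all the clues, so Omar ∉ Infra.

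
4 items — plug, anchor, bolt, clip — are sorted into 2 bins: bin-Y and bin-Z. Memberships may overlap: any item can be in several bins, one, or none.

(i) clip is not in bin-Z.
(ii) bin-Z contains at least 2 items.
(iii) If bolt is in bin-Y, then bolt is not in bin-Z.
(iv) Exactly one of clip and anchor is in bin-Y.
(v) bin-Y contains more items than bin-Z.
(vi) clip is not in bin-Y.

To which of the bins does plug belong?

plug: bin-Y, bin-Z

From (i): clip ∉ bin-Z.
From (vi): clip ∉ bin-Y.
(iv) (exactly one): anchor ∈ bin-Y.
Suppose plug ∉ bin-Y: no assignment then satisfies all the clues, so plug ∈ bin-Y.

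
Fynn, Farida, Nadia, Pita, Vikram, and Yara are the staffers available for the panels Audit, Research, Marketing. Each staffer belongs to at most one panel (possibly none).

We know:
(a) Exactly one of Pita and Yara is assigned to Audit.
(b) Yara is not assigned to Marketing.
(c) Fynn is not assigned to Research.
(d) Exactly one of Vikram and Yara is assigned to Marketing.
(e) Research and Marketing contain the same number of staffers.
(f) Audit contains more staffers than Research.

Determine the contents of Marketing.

Marketing = {Vikram}

From (b): Yara ∉ Marketing.
From (c): Fynn ∉ Research.
(d) (exactly one): Vikram ∈ Marketing.
Suppose Fynn ∈ Marketing: no assignment then satisfies all the clues, so Fynn ∉ Marketing.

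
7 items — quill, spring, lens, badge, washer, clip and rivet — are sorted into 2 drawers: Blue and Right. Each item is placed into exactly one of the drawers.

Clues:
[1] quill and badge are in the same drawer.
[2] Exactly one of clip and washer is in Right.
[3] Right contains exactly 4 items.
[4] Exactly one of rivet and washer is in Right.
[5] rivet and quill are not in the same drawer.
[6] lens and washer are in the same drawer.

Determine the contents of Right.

Right = {badge, lens, quill, washer}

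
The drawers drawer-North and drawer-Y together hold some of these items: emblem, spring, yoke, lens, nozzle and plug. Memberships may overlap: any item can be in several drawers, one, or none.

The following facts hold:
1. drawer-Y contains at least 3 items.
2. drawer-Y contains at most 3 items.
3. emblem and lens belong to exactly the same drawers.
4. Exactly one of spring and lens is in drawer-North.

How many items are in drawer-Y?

3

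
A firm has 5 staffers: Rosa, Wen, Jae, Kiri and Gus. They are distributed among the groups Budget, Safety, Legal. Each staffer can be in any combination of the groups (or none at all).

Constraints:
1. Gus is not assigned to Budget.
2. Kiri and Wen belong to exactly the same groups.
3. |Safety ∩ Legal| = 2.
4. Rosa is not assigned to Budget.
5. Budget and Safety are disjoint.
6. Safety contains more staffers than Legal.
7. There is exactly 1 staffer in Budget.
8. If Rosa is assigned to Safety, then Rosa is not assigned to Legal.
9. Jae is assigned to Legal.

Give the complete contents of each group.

Budget = {Jae}; Safety = {Gus, Kiri, Rosa, Wen}; Legal = {Jae, Kiri, Wen}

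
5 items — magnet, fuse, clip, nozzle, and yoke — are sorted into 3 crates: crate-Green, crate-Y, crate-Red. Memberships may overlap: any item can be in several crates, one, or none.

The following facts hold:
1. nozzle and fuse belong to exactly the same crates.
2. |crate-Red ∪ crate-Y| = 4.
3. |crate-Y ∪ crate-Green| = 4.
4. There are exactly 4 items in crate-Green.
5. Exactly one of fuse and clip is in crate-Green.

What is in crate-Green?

crate-Green = {fuse, magnet, nozzle, yoke}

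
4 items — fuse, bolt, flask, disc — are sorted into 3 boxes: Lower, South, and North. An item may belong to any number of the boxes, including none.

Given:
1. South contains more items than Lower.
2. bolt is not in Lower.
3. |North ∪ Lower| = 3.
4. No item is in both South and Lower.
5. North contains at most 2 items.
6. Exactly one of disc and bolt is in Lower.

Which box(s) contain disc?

From (2): bolt ∉ Lower.
(6) (exactly one): disc ∈ Lower.
(4) (disjoint): disc ∉ South.
Suppose disc ∈ North: no assignment then satisfies all the clues, so disc ∉ North.

disc: Lower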